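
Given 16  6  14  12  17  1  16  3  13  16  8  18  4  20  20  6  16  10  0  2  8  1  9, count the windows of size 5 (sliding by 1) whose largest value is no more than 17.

11

16 6 14 12 17 → max 17  ≤ 17 ✓
6 14 12 17 1 → max 17  ≤ 17 ✓
14 12 17 1 16 → max 17  ≤ 17 ✓
12 17 1 16 3 → max 17  ≤ 17 ✓
17 1 16 3 13 → max 17  ≤ 17 ✓
1 16 3 13 16 → max 16  ≤ 17 ✓
16 3 13 16 8 → max 16  ≤ 17 ✓
3 13 16 8 18 → max 18
13 16 8 18 4 → max 18
16 8 18 4 20 → max 20
8 18 4 20 20 → max 20
18 4 20 20 6 → max 20
4 20 20 6 16 → max 20
20 20 6 16 10 → max 20
20 6 16 10 0 → max 20
6 16 10 0 2 → max 16  ≤ 17 ✓
16 10 0 2 8 → max 16  ≤ 17 ✓
10 0 2 8 1 → max 10  ≤ 17 ✓
0 2 8 1 9 → max 9  ≤ 17 ✓
11 windows satisfy the condition.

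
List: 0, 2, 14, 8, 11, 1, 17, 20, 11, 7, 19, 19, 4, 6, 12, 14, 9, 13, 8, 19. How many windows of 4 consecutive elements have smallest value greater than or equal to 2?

12

0 2 14 8 → min 0
2 14 8 11 → min 2  ≥ 2 ✓
14 8 11 1 → min 1
8 11 1 17 → min 1
11 1 17 20 → min 1
1 17 20 11 → min 1
17 20 11 7 → min 7  ≥ 2 ✓
20 11 7 19 → min 7  ≥ 2 ✓
11 7 19 19 → min 7  ≥ 2 ✓
7 19 19 4 → min 4  ≥ 2 ✓
19 19 4 6 → min 4  ≥ 2 ✓
19 4 6 12 → min 4  ≥ 2 ✓
4 6 12 14 → min 4  ≥ 2 ✓
6 12 14 9 → min 6  ≥ 2 ✓
12 14 9 13 → min 9  ≥ 2 ✓
14 9 13 8 → min 8  ≥ 2 ✓
9 13 8 19 → min 8  ≥ 2 ✓
12 windows satisfy the condition.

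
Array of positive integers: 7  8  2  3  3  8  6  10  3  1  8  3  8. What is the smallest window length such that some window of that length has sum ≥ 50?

add 7: running sum 7 < 50
add 8: running sum 15 < 50
add 2: running sum 17 < 50
add 3: running sum 20 < 50
add 3: running sum 23 < 50
add 8: running sum 31 < 50
add 6: running sum 37 < 50
add 10: running sum 47 < 50
end 8: [7, 8, 2, 3, 3, 8, 6, 10, 3] sum 50, len 9
end 9: [7, 8, 2, 3, 3, 8, 6, 10, 3, 1] sum 51, len 10
end 10: [8, 2, 3, 3, 8, 6, 10, 3, 1, 8] sum 52, len 10
end 11: [8, 2, 3, 3, 8, 6, 10, 3, 1, 8, 3] sum 55, len 11
end 12: [3, 8, 6, 10, 3, 1, 8, 3, 8] sum 50, len 9
Shortest qualifying length: 9.

9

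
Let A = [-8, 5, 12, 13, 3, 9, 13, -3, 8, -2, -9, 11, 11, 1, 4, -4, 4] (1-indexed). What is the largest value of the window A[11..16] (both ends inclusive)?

11

Elements at indices 11..16: -9, 11, 11, 1, 4, -4
max(-9, 11, 11, 1, 4, -4) = 11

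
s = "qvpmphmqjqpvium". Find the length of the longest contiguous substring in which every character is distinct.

[q] len 1
[q, v] len 2
[q, v, p] len 3
[q, v, p, m] len 4
[m, p] len 2
[m, p, h] len 3
[p, h, m] len 3
[p, h, m, q] len 4
[p, h, m, q, j] len 5
[j, q] len 2
[j, q, p] len 3
[j, q, p, v] len 4
[j, q, p, v, i] len 5
[j, q, p, v, i, u] len 6
[j, q, p, v, i, u, m] len 7
Longest all-distinct length: 7.

7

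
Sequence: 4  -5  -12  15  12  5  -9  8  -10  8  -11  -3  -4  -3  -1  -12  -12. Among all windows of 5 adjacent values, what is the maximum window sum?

[4, -5, -12, 15, 12] → sum 14
[-5, -12, 15, 12, 5] → sum 15
[-12, 15, 12, 5, -9] → sum 11
[15, 12, 5, -9, 8] → sum 31
[12, 5, -9, 8, -10] → sum 6
[5, -9, 8, -10, 8] → sum 2
[-9, 8, -10, 8, -11] → sum -14
[8, -10, 8, -11, -3] → sum -8
[-10, 8, -11, -3, -4] → sum -20
[8, -11, -3, -4, -3] → sum -13
[-11, -3, -4, -3, -1] → sum -22
[-3, -4, -3, -1, -12] → sum -23
[-4, -3, -1, -12, -12] → sum -32
Maximum of these is 31.

31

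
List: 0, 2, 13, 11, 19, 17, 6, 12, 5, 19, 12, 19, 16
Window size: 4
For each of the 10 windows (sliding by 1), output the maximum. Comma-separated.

[0, 2, 13, 11] → max 13
[2, 13, 11, 19] → max 19
[13, 11, 19, 17] → max 19
[11, 19, 17, 6] → max 19
[19, 17, 6, 12] → max 19
[17, 6, 12, 5] → max 17
[6, 12, 5, 19] → max 19
[12, 5, 19, 12] → max 19
[5, 19, 12, 19] → max 19
[19, 12, 19, 16] → max 19

13, 19, 19, 19, 19, 17, 19, 19, 19, 19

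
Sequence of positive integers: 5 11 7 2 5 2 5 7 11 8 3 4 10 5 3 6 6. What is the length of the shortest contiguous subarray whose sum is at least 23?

3

add 5: running sum 5 < 23
add 11: running sum 16 < 23
end 2: [5, 11, 7] sum 23, len 3
end 3: [5, 11, 7, 2] sum 25, len 4
end 4: [11, 7, 2, 5] sum 25, len 4
end 5: [11, 7, 2, 5, 2] sum 27, len 5
end 6: [11, 7, 2, 5, 2, 5] sum 32, len 6
end 7: [7, 2, 5, 2, 5, 7] sum 28, len 6
end 8: [5, 7, 11] sum 23, len 3
end 9: [7, 11, 8] sum 26, len 3
end 10: [7, 11, 8, 3] sum 29, len 4
end 11: [11, 8, 3, 4] sum 26, len 4
end 12: [8, 3, 4, 10] sum 25, len 4
end 13: [8, 3, 4, 10, 5] sum 30, len 5
end 14: [3, 4, 10, 5, 3] sum 25, len 5
end 15: [10, 5, 3, 6] sum 24, len 4
end 16: [10, 5, 3, 6, 6] sum 30, len 5
Shortest qualifying length: 3.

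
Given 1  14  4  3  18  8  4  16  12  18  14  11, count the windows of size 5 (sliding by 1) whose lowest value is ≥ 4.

1 14 4 3 18 → min 1
14 4 3 18 8 → min 3
4 3 18 8 4 → min 3
3 18 8 4 16 → min 3
18 8 4 16 12 → min 4  ≥ 4 ✓
8 4 16 12 18 → min 4  ≥ 4 ✓
4 16 12 18 14 → min 4  ≥ 4 ✓
16 12 18 14 11 → min 11  ≥ 4 ✓
4 windows satisfy the condition.

4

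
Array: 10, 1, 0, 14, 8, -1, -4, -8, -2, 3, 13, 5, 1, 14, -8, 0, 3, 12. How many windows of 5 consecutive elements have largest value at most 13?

5

10 1 0 14 8 → max 14
1 0 14 8 -1 → max 14
0 14 8 -1 -4 → max 14
14 8 -1 -4 -8 → max 14
8 -1 -4 -8 -2 → max 8  ≤ 13 ✓
-1 -4 -8 -2 3 → max 3  ≤ 13 ✓
-4 -8 -2 3 13 → max 13  ≤ 13 ✓
-8 -2 3 13 5 → max 13  ≤ 13 ✓
-2 3 13 5 1 → max 13  ≤ 13 ✓
3 13 5 1 14 → max 14
13 5 1 14 -8 → max 14
5 1 14 -8 0 → max 14
1 14 -8 0 3 → max 14
14 -8 0 3 12 → max 14
5 windows satisfy the condition.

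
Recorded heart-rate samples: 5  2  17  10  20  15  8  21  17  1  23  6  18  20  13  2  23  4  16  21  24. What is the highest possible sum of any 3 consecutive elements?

61

[5, 2, 17] → sum 24
[2, 17, 10] → sum 29
[17, 10, 20] → sum 47
[10, 20, 15] → sum 45
[20, 15, 8] → sum 43
[15, 8, 21] → sum 44
[8, 21, 17] → sum 46
[21, 17, 1] → sum 39
[17, 1, 23] → sum 41
[1, 23, 6] → sum 30
[23, 6, 18] → sum 47
[6, 18, 20] → sum 44
[18, 20, 13] → sum 51
[20, 13, 2] → sum 35
[13, 2, 23] → sum 38
[2, 23, 4] → sum 29
[23, 4, 16] → sum 43
[4, 16, 21] → sum 41
[16, 21, 24] → sum 61
Highest of these is 61.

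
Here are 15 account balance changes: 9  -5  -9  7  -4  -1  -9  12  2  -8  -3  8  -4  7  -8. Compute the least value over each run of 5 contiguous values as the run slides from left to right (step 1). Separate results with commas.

-9, -9, -9, -9, -9, -9, -9, -8, -8, -8, -8

(9, -5, -9, 7, -4) → min -9
(-5, -9, 7, -4, -1) → min -9
(-9, 7, -4, -1, -9) → min -9
(7, -4, -1, -9, 12) → min -9
(-4, -1, -9, 12, 2) → min -9
(-1, -9, 12, 2, -8) → min -9
(-9, 12, 2, -8, -3) → min -9
(12, 2, -8, -3, 8) → min -8
(2, -8, -3, 8, -4) → min -8
(-8, -3, 8, -4, 7) → min -8
(-3, 8, -4, 7, -8) → min -8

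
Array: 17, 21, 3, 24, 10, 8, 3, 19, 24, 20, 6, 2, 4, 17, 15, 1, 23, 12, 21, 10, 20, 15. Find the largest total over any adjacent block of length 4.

17 21 3 24 → sum 65
21 3 24 10 → sum 58
3 24 10 8 → sum 45
24 10 8 3 → sum 45
10 8 3 19 → sum 40
8 3 19 24 → sum 54
3 19 24 20 → sum 66
19 24 20 6 → sum 69
24 20 6 2 → sum 52
20 6 2 4 → sum 32
6 2 4 17 → sum 29
2 4 17 15 → sum 38
4 17 15 1 → sum 37
17 15 1 23 → sum 56
15 1 23 12 → sum 51
1 23 12 21 → sum 57
23 12 21 10 → sum 66
12 21 10 20 → sum 63
21 10 20 15 → sum 66
Largest of these is 69.

69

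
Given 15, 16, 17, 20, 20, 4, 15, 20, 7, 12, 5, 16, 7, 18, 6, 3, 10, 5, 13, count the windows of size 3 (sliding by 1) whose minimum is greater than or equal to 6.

7

[15, 16, 17] → min 15  ≥ 6 ✓
[16, 17, 20] → min 16  ≥ 6 ✓
[17, 20, 20] → min 17  ≥ 6 ✓
[20, 20, 4] → min 4
[20, 4, 15] → min 4
[4, 15, 20] → min 4
[15, 20, 7] → min 7  ≥ 6 ✓
[20, 7, 12] → min 7  ≥ 6 ✓
[7, 12, 5] → min 5
[12, 5, 16] → min 5
[5, 16, 7] → min 5
[16, 7, 18] → min 7  ≥ 6 ✓
[7, 18, 6] → min 6  ≥ 6 ✓
[18, 6, 3] → min 3
[6, 3, 10] → min 3
[3, 10, 5] → min 3
[10, 5, 13] → min 5
7 windows satisfy the condition.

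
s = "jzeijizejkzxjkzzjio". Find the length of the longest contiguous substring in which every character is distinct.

5

add j: [j] len 1
add z: [j, z] len 2
add e: [j, z, e] len 3
add i: [j, z, e, i] len 4
add j (repeat j, move left end past it): [z, e, i, j] len 4
add i (repeat i, move left end past it): [j, i] len 2
add z: [j, i, z] len 3
add e: [j, i, z, e] len 4
add j (repeat j, move left end past it): [i, z, e, j] len 4
add k: [i, z, e, j, k] len 5
add z (repeat z, move left end past it): [e, j, k, z] len 4
add x: [e, j, k, z, x] len 5
add j (repeat j, move left end past it): [k, z, x, j] len 4
add k (repeat k, move left end past it): [z, x, j, k] len 4
add z (repeat z, move left end past it): [x, j, k, z] len 4
add z (repeat z, move left end past it): [z] len 1
add j: [z, j] len 2
add i: [z, j, i] len 3
add o: [z, j, i, o] len 4
Longest all-distinct length: 5.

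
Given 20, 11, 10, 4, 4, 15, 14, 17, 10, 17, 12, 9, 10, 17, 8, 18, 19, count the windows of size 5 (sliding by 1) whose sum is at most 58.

6

(20, 11, 10, 4, 4) → sum 49  ≤ 58 ✓
(11, 10, 4, 4, 15) → sum 44  ≤ 58 ✓
(10, 4, 4, 15, 14) → sum 47  ≤ 58 ✓
(4, 4, 15, 14, 17) → sum 54  ≤ 58 ✓
(4, 15, 14, 17, 10) → sum 60
(15, 14, 17, 10, 17) → sum 73
(14, 17, 10, 17, 12) → sum 70
(17, 10, 17, 12, 9) → sum 65
(10, 17, 12, 9, 10) → sum 58  ≤ 58 ✓
(17, 12, 9, 10, 17) → sum 65
(12, 9, 10, 17, 8) → sum 56  ≤ 58 ✓
(9, 10, 17, 8, 18) → sum 62
(10, 17, 8, 18, 19) → sum 72
6 windows satisfy the condition.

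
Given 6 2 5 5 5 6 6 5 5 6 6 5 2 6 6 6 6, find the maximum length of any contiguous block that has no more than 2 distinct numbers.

add 6: window [6] (1 distinct), len 1
add 2: window [6, 2] (2 distinct), len 2
add 5: window [2, 5] (2 distinct), len 2
add 5: window [2, 5, 5] (2 distinct), len 3
add 5: window [2, 5, 5, 5] (2 distinct), len 4
add 6: window [5, 5, 5, 6] (2 distinct), len 4
add 6: window [5, 5, 5, 6, 6] (2 distinct), len 5
add 5: window [5, 5, 5, 6, 6, 5] (2 distinct), len 6
add 5: window [5, 5, 5, 6, 6, 5, 5] (2 distinct), len 7
add 6: window [5, 5, 5, 6, 6, 5, 5, 6] (2 distinct), len 8
add 6: window [5, 5, 5, 6, 6, 5, 5, 6, 6] (2 distinct), len 9
add 5: window [5, 5, 5, 6, 6, 5, 5, 6, 6, 5] (2 distinct), len 10
add 2: window [5, 2] (2 distinct), len 2
add 6: window [2, 6] (2 distinct), len 2
add 6: window [2, 6, 6] (2 distinct), len 3
add 6: window [2, 6, 6, 6] (2 distinct), len 4
add 6: window [2, 6, 6, 6, 6] (2 distinct), len 5
Longest length with ≤2 distinct: 10.

10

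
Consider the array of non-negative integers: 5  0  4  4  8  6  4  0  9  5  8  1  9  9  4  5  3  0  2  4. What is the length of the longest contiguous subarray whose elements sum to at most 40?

9

Extend to the right; shrink from the left whenever the sum exceeds 40:
add 5: [5] sum 5, len 1
add 0: [5, 0] sum 5, len 2
add 4: [5, 0, 4] sum 9, len 3
add 4: [5, 0, 4, 4] sum 13, len 4
add 8: [5, 0, 4, 4, 8] sum 21, len 5
add 6: [5, 0, 4, 4, 8, 6] sum 27, len 6
add 4: [5, 0, 4, 4, 8, 6, 4] sum 31, len 7
add 0: [5, 0, 4, 4, 8, 6, 4, 0] sum 31, len 8
add 9: [5, 0, 4, 4, 8, 6, 4, 0, 9] sum 40, len 9
add 5: [0, 4, 4, 8, 6, 4, 0, 9, 5] sum 40, len 9
add 8: [8, 6, 4, 0, 9, 5, 8] sum 40, len 7
add 1: [6, 4, 0, 9, 5, 8, 1] sum 33, len 7
add 9: [4, 0, 9, 5, 8, 1, 9] sum 36, len 7
add 9: [5, 8, 1, 9, 9] sum 32, len 5
add 4: [5, 8, 1, 9, 9, 4] sum 36, len 6
add 5: [8, 1, 9, 9, 4, 5] sum 36, len 6
add 3: [8, 1, 9, 9, 4, 5, 3] sum 39, len 7
add 0: [8, 1, 9, 9, 4, 5, 3, 0] sum 39, len 8
add 2: [1, 9, 9, 4, 5, 3, 0, 2] sum 33, len 8
add 4: [1, 9, 9, 4, 5, 3, 0, 2, 4] sum 37, len 9
Longest length seen: 9.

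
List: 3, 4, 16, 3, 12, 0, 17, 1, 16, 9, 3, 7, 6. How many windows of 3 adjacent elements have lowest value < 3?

5

(3, 4, 16) → min 3
(4, 16, 3) → min 3
(16, 3, 12) → min 3
(3, 12, 0) → min 0  < 3 ✓
(12, 0, 17) → min 0  < 3 ✓
(0, 17, 1) → min 0  < 3 ✓
(17, 1, 16) → min 1  < 3 ✓
(1, 16, 9) → min 1  < 3 ✓
(16, 9, 3) → min 3
(9, 3, 7) → min 3
(3, 7, 6) → min 3
5 windows satisfy the condition.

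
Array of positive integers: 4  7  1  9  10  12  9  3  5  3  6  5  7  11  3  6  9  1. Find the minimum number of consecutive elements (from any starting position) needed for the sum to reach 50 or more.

7

Extend right; whenever the sum reaches 50, record the length and shrink from the left:
add 4: running sum 4 < 50
add 7: running sum 11 < 50
add 1: running sum 12 < 50
add 9: running sum 21 < 50
add 10: running sum 31 < 50
add 12: running sum 43 < 50
end 6: [4, 7, 1, 9, 10, 12, 9] sum 52, len 7
end 7: [7, 1, 9, 10, 12, 9, 3] sum 51, len 7
end 8: [7, 1, 9, 10, 12, 9, 3, 5] sum 56, len 8
end 9: [9, 10, 12, 9, 3, 5, 3] sum 51, len 7
end 10: [9, 10, 12, 9, 3, 5, 3, 6] sum 57, len 8
end 11: [10, 12, 9, 3, 5, 3, 6, 5] sum 53, len 8
end 12: [12, 9, 3, 5, 3, 6, 5, 7] sum 50, len 8
end 13: [12, 9, 3, 5, 3, 6, 5, 7, 11] sum 61, len 9
end 14: [9, 3, 5, 3, 6, 5, 7, 11, 3] sum 52, len 9
end 15: [9, 3, 5, 3, 6, 5, 7, 11, 3, 6] sum 58, len 10
end 16: [3, 6, 5, 7, 11, 3, 6, 9] sum 50, len 8
end 17: [3, 6, 5, 7, 11, 3, 6, 9, 1] sum 51, len 9
Shortest qualifying length: 7.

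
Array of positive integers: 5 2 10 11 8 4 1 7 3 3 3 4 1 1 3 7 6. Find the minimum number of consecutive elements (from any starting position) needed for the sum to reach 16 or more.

2

add 5: running sum 5 < 16
add 2: running sum 7 < 16
add 10: shortest ending here [5, 2, 10] sum 17, len 3
add 11: shortest ending here [10, 11] sum 21, len 2
add 8: shortest ending here [11, 8] sum 19, len 2
add 4: shortest ending here [11, 8, 4] sum 23, len 3
add 1: shortest ending here [11, 8, 4, 1] sum 24, len 4
add 7: shortest ending here [8, 4, 1, 7] sum 20, len 4
add 3: shortest ending here [8, 4, 1, 7, 3] sum 23, len 5
add 3: shortest ending here [4, 1, 7, 3, 3] sum 18, len 5
add 3: shortest ending here [7, 3, 3, 3] sum 16, len 4
add 4: shortest ending here [7, 3, 3, 3, 4] sum 20, len 5
add 1: shortest ending here [7, 3, 3, 3, 4, 1] sum 21, len 6
add 1: shortest ending here [7, 3, 3, 3, 4, 1, 1] sum 22, len 7
add 3: shortest ending here [3, 3, 3, 4, 1, 1, 3] sum 18, len 7
add 7: shortest ending here [4, 1, 1, 3, 7] sum 16, len 5
add 6: shortest ending here [3, 7, 6] sum 16, len 3
Shortest qualifying length: 2.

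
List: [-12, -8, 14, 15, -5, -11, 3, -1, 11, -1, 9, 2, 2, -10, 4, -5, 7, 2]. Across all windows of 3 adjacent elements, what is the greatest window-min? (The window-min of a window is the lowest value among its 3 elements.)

2

(-12, -8, 14) → min -12
(-8, 14, 15) → min -8
(14, 15, -5) → min -5
(15, -5, -11) → min -11
(-5, -11, 3) → min -11
(-11, 3, -1) → min -11
(3, -1, 11) → min -1
(-1, 11, -1) → min -1
(11, -1, 9) → min -1
(-1, 9, 2) → min -1
(9, 2, 2) → min 2
(2, 2, -10) → min -10
(2, -10, 4) → min -10
(-10, 4, -5) → min -10
(4, -5, 7) → min -5
(-5, 7, 2) → min -5
Greatest of these is 2.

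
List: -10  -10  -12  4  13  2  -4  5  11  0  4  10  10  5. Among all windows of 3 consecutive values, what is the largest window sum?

[-10, -10, -12] → sum -32
[-10, -12, 4] → sum -18
[-12, 4, 13] → sum 5
[4, 13, 2] → sum 19
[13, 2, -4] → sum 11
[2, -4, 5] → sum 3
[-4, 5, 11] → sum 12
[5, 11, 0] → sum 16
[11, 0, 4] → sum 15
[0, 4, 10] → sum 14
[4, 10, 10] → sum 24
[10, 10, 5] → sum 25
Largest of these is 25.

25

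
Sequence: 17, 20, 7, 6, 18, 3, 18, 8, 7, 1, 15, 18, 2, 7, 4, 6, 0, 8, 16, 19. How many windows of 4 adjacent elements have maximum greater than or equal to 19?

17 20 7 6 → max 20  ≥ 19 ✓
20 7 6 18 → max 20  ≥ 19 ✓
7 6 18 3 → max 18
6 18 3 18 → max 18
18 3 18 8 → max 18
3 18 8 7 → max 18
18 8 7 1 → max 18
8 7 1 15 → max 15
7 1 15 18 → max 18
1 15 18 2 → max 18
15 18 2 7 → max 18
18 2 7 4 → max 18
2 7 4 6 → max 7
7 4 6 0 → max 7
4 6 0 8 → max 8
6 0 8 16 → max 16
0 8 16 19 → max 19  ≥ 19 ✓
3 windows satisfy the condition.

3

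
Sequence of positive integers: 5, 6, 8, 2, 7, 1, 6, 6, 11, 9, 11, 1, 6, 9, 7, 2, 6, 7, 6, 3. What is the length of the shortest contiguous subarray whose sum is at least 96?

Extend right; whenever the sum reaches 96, record the length and shrink from the left:
add 5: running sum 5 < 96
add 6: running sum 11 < 96
add 8: running sum 19 < 96
add 2: running sum 21 < 96
add 7: running sum 28 < 96
add 1: running sum 29 < 96
add 6: running sum 35 < 96
add 6: running sum 41 < 96
add 11: running sum 52 < 96
add 9: running sum 61 < 96
add 11: running sum 72 < 96
add 1: running sum 73 < 96
add 6: running sum 79 < 96
add 9: running sum 88 < 96
add 7: running sum 95 < 96
end 15: [5, 6, 8, 2, 7, 1, 6, 6, 11, 9, 11, 1, 6, 9, 7, 2] sum 97, len 16
end 16: [6, 8, 2, 7, 1, 6, 6, 11, 9, 11, 1, 6, 9, 7, 2, 6] sum 98, len 16
end 17: [8, 2, 7, 1, 6, 6, 11, 9, 11, 1, 6, 9, 7, 2, 6, 7] sum 99, len 16
end 18: [2, 7, 1, 6, 6, 11, 9, 11, 1, 6, 9, 7, 2, 6, 7, 6] sum 97, len 16
end 19: [7, 1, 6, 6, 11, 9, 11, 1, 6, 9, 7, 2, 6, 7, 6, 3] sum 98, len 16
Shortest qualifying length: 16.

16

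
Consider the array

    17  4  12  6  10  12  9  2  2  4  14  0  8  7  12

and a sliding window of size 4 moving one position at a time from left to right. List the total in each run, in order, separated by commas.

[17, 4, 12, 6] → sum 39
[4, 12, 6, 10] → sum 32
[12, 6, 10, 12] → sum 40
[6, 10, 12, 9] → sum 37
[10, 12, 9, 2] → sum 33
[12, 9, 2, 2] → sum 25
[9, 2, 2, 4] → sum 17
[2, 2, 4, 14] → sum 22
[2, 4, 14, 0] → sum 20
[4, 14, 0, 8] → sum 26
[14, 0, 8, 7] → sum 29
[0, 8, 7, 12] → sum 27

39, 32, 40, 37, 33, 25, 17, 22, 20, 26, 29, 27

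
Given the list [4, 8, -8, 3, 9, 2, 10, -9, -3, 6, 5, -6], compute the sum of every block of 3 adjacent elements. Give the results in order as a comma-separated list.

4 8 -8 → sum 4
8 -8 3 → sum 3
-8 3 9 → sum 4
3 9 2 → sum 14
9 2 10 → sum 21
2 10 -9 → sum 3
10 -9 -3 → sum -2
-9 -3 6 → sum -6
-3 6 5 → sum 8
6 5 -6 → sum 5

4, 3, 4, 14, 21, 3, -2, -6, 8, 5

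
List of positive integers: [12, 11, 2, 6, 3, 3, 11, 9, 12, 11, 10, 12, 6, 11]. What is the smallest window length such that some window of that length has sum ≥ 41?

4

add 12: running sum 12 < 41
add 11: running sum 23 < 41
add 2: running sum 25 < 41
add 6: running sum 31 < 41
add 3: running sum 34 < 41
add 3: running sum 37 < 41
end 6: [12, 11, 2, 6, 3, 3, 11] sum 48, len 7
end 7: [11, 2, 6, 3, 3, 11, 9] sum 45, len 7
end 8: [6, 3, 3, 11, 9, 12] sum 44, len 6
end 9: [11, 9, 12, 11] sum 43, len 4
end 10: [9, 12, 11, 10] sum 42, len 4
end 11: [12, 11, 10, 12] sum 45, len 4
end 12: [12, 11, 10, 12, 6] sum 51, len 5
end 13: [11, 10, 12, 6, 11] sum 50, len 5
Shortest qualifying length: 4.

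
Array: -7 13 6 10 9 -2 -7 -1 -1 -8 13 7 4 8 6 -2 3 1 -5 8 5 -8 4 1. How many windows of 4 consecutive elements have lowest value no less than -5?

10

[-7, 13, 6, 10] → min -7
[13, 6, 10, 9] → min 6  ≥ -5 ✓
[6, 10, 9, -2] → min -2  ≥ -5 ✓
[10, 9, -2, -7] → min -7
[9, -2, -7, -1] → min -7
[-2, -7, -1, -1] → min -7
[-7, -1, -1, -8] → min -8
[-1, -1, -8, 13] → min -8
[-1, -8, 13, 7] → min -8
[-8, 13, 7, 4] → min -8
[13, 7, 4, 8] → min 4  ≥ -5 ✓
[7, 4, 8, 6] → min 4  ≥ -5 ✓
[4, 8, 6, -2] → min -2  ≥ -5 ✓
[8, 6, -2, 3] → min -2  ≥ -5 ✓
[6, -2, 3, 1] → min -2  ≥ -5 ✓
[-2, 3, 1, -5] → min -5  ≥ -5 ✓
[3, 1, -5, 8] → min -5  ≥ -5 ✓
[1, -5, 8, 5] → min -5  ≥ -5 ✓
[-5, 8, 5, -8] → min -8
[8, 5, -8, 4] → min -8
[5, -8, 4, 1] → min -8
10 windows satisfy the condition.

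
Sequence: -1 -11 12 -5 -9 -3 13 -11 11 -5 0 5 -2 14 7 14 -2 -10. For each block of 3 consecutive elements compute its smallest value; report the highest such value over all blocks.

7

-1 -11 12 → min -11
-11 12 -5 → min -11
12 -5 -9 → min -9
-5 -9 -3 → min -9
-9 -3 13 → min -9
-3 13 -11 → min -11
13 -11 11 → min -11
-11 11 -5 → min -11
11 -5 0 → min -5
-5 0 5 → min -5
0 5 -2 → min -2
5 -2 14 → min -2
-2 14 7 → min -2
14 7 14 → min 7
7 14 -2 → min -2
14 -2 -10 → min -10
Highest of these is 7.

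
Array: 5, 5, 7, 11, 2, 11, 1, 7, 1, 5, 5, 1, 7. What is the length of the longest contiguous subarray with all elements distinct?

4

add 5: [5] len 1
add 5 (repeat 5, move left end past it): [5] len 1
add 7: [5, 7] len 2
add 11: [5, 7, 11] len 3
add 2: [5, 7, 11, 2] len 4
add 11 (repeat 11, move left end past it): [2, 11] len 2
add 1: [2, 11, 1] len 3
add 7: [2, 11, 1, 7] len 4
add 1 (repeat 1, move left end past it): [7, 1] len 2
add 5: [7, 1, 5] len 3
add 5 (repeat 5, move left end past it): [5] len 1
add 1: [5, 1] len 2
add 7: [5, 1, 7] len 3
Longest all-distinct length: 4.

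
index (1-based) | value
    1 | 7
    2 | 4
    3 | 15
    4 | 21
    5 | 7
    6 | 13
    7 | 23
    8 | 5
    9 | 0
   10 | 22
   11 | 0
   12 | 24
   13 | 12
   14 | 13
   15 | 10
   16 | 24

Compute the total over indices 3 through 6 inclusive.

56

Elements at indices 3..6: 15, 21, 7, 13
sum(15, 21, 7, 13) = 56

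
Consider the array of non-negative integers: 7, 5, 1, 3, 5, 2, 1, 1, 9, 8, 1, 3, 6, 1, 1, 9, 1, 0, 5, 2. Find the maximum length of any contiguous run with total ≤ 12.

→ 7: sum 7, len 1
→ 5: sum 12, len 2
→ 1 (dropped 7): sum 6, len 2
→ 3: sum 9, len 3
→ 5 (dropped 5): sum 9, len 3
→ 2: sum 11, len 4
→ 1: sum 12, len 5
→ 1 (dropped 1): sum 12, len 5
→ 9 (dropped 3, 5, 2): sum 11, len 3
→ 8 (dropped 1, 1, 9): sum 8, len 1
→ 1: sum 9, len 2
→ 3: sum 12, len 3
→ 6 (dropped 8): sum 10, len 3
→ 1: sum 11, len 4
→ 1: sum 12, len 5
→ 9 (dropped 1, 3, 6): sum 11, len 3
→ 1: sum 12, len 4
→ 0: sum 12, len 5
→ 5 (dropped 1, 1, 9): sum 6, len 3
→ 2: sum 8, len 4
Longest length seen: 5.

5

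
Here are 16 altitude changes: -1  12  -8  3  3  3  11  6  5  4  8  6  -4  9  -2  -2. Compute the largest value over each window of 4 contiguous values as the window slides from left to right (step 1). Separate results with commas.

12, 12, 3, 11, 11, 11, 11, 8, 8, 8, 9, 9, 9

(-1, 12, -8, 3) → max 12
(12, -8, 3, 3) → max 12
(-8, 3, 3, 3) → max 3
(3, 3, 3, 11) → max 11
(3, 3, 11, 6) → max 11
(3, 11, 6, 5) → max 11
(11, 6, 5, 4) → max 11
(6, 5, 4, 8) → max 8
(5, 4, 8, 6) → max 8
(4, 8, 6, -4) → max 8
(8, 6, -4, 9) → max 9
(6, -4, 9, -2) → max 9
(-4, 9, -2, -2) → max 9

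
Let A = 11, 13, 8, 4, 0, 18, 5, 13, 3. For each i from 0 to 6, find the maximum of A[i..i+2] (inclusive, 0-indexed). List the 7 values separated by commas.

(11, 13, 8) → max 13
(13, 8, 4) → max 13
(8, 4, 0) → max 8
(4, 0, 18) → max 18
(0, 18, 5) → max 18
(18, 5, 13) → max 18
(5, 13, 3) → max 13

13, 13, 8, 18, 18, 18, 13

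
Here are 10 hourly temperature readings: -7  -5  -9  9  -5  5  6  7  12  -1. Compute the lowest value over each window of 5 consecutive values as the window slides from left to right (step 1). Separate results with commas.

-9, -9, -9, -5, -5, -1

(-7, -5, -9, 9, -5) → min -9
(-5, -9, 9, -5, 5) → min -9
(-9, 9, -5, 5, 6) → min -9
(9, -5, 5, 6, 7) → min -5
(-5, 5, 6, 7, 12) → min -5
(5, 6, 7, 12, -1) → min -1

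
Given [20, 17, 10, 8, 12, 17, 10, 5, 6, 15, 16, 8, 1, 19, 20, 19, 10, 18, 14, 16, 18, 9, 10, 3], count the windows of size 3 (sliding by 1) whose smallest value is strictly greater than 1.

19

(20, 17, 10) → min 10  > 1 ✓
(17, 10, 8) → min 8  > 1 ✓
(10, 8, 12) → min 8  > 1 ✓
(8, 12, 17) → min 8  > 1 ✓
(12, 17, 10) → min 10  > 1 ✓
(17, 10, 5) → min 5  > 1 ✓
(10, 5, 6) → min 5  > 1 ✓
(5, 6, 15) → min 5  > 1 ✓
(6, 15, 16) → min 6  > 1 ✓
(15, 16, 8) → min 8  > 1 ✓
(16, 8, 1) → min 1
(8, 1, 19) → min 1
(1, 19, 20) → min 1
(19, 20, 19) → min 19  > 1 ✓
(20, 19, 10) → min 10  > 1 ✓
(19, 10, 18) → min 10  > 1 ✓
(10, 18, 14) → min 10  > 1 ✓
(18, 14, 16) → min 14  > 1 ✓
(14, 16, 18) → min 14  > 1 ✓
(16, 18, 9) → min 9  > 1 ✓
(18, 9, 10) → min 9  > 1 ✓
(9, 10, 3) → min 3  > 1 ✓
19 windows satisfy the condition.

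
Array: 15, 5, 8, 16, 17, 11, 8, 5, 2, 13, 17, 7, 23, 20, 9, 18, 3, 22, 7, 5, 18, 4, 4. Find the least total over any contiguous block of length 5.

38

15 5 8 16 17 → sum 61
5 8 16 17 11 → sum 57
8 16 17 11 8 → sum 60
16 17 11 8 5 → sum 57
17 11 8 5 2 → sum 43
11 8 5 2 13 → sum 39
8 5 2 13 17 → sum 45
5 2 13 17 7 → sum 44
2 13 17 7 23 → sum 62
13 17 7 23 20 → sum 80
17 7 23 20 9 → sum 76
7 23 20 9 18 → sum 77
23 20 9 18 3 → sum 73
20 9 18 3 22 → sum 72
9 18 3 22 7 → sum 59
18 3 22 7 5 → sum 55
3 22 7 5 18 → sum 55
22 7 5 18 4 → sum 56
7 5 18 4 4 → sum 38
Least of these is 38.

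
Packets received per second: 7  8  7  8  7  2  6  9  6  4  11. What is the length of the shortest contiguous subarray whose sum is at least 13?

add 7: running sum 7 < 13
add 8: shortest ending here [7, 8] sum 15, len 2
add 7: shortest ending here [8, 7] sum 15, len 2
add 8: shortest ending here [7, 8] sum 15, len 2
add 7: shortest ending here [8, 7] sum 15, len 2
add 2: shortest ending here [8, 7, 2] sum 17, len 3
add 6: shortest ending here [7, 2, 6] sum 15, len 3
add 9: shortest ending here [6, 9] sum 15, len 2
add 6: shortest ending here [9, 6] sum 15, len 2
add 4: shortest ending here [9, 6, 4] sum 19, len 3
add 11: shortest ending here [4, 11] sum 15, len 2
Shortest qualifying length: 2.

2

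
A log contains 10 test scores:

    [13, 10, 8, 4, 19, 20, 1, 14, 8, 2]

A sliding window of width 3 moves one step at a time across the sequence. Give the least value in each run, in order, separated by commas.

8, 4, 4, 4, 1, 1, 1, 2

Sliding a size-3 window across the 10 values:
[13, 10, 8] → min 8
[10, 8, 4] → min 4
[8, 4, 19] → min 4
[4, 19, 20] → min 4
[19, 20, 1] → min 1
[20, 1, 14] → min 1
[1, 14, 8] → min 1
[14, 8, 2] → min 2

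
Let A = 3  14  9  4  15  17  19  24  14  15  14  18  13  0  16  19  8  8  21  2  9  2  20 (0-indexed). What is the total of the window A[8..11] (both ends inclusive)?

61

Elements at indices 8..11: 14, 15, 14, 18
sum(14, 15, 14, 18) = 61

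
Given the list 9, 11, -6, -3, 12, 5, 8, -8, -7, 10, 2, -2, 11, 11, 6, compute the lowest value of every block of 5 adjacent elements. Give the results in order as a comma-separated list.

9 11 -6 -3 12 → min -6
11 -6 -3 12 5 → min -6
-6 -3 12 5 8 → min -6
-3 12 5 8 -8 → min -8
12 5 8 -8 -7 → min -8
5 8 -8 -7 10 → min -8
8 -8 -7 10 2 → min -8
-8 -7 10 2 -2 → min -8
-7 10 2 -2 11 → min -7
10 2 -2 11 11 → min -2
2 -2 11 11 6 → min -2

-6, -6, -6, -8, -8, -8, -8, -8, -7, -2, -2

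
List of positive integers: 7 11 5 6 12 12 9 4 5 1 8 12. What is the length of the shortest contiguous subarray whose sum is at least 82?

11

Extend right; whenever the sum reaches 82, record the length and shrink from the left:
add 7: running sum 7 < 82
add 11: running sum 18 < 82
add 5: running sum 23 < 82
add 6: running sum 29 < 82
add 12: running sum 41 < 82
add 12: running sum 53 < 82
add 9: running sum 62 < 82
add 4: running sum 66 < 82
add 5: running sum 71 < 82
add 1: running sum 72 < 82
add 8: running sum 80 < 82
add 12: shortest ending here [11, 5, 6, 12, 12, 9, 4, 5, 1, 8, 12] sum 85, len 11
Shortest qualifying length: 11.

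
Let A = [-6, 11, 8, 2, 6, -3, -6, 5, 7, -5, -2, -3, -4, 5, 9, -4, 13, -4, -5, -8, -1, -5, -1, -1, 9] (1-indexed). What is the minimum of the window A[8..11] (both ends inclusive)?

-5

Elements at indices 8..11: 5, 7, -5, -2
min(5, 7, -5, -2) = -5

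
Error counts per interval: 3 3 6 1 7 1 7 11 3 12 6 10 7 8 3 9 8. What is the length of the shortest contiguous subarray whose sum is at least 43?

add 3: running sum 3 < 43
add 3: running sum 6 < 43
add 6: running sum 12 < 43
add 1: running sum 13 < 43
add 7: running sum 20 < 43
add 1: running sum 21 < 43
add 7: running sum 28 < 43
add 11: running sum 39 < 43
add 3: running sum 42 < 43
end 9: [6, 1, 7, 1, 7, 11, 3, 12] sum 48, len 8
end 10: [7, 1, 7, 11, 3, 12, 6] sum 47, len 7
end 11: [7, 11, 3, 12, 6, 10] sum 49, len 6
end 12: [11, 3, 12, 6, 10, 7] sum 49, len 6
end 13: [12, 6, 10, 7, 8] sum 43, len 5
end 14: [12, 6, 10, 7, 8, 3] sum 46, len 6
end 15: [6, 10, 7, 8, 3, 9] sum 43, len 6
end 16: [10, 7, 8, 3, 9, 8] sum 45, len 6
Shortest qualifying length: 5.

5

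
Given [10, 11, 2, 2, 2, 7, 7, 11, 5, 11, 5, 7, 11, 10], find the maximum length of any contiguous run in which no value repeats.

4

add 10: [10] len 1
add 11: [10, 11] len 2
add 2: [10, 11, 2] len 3
add 2 (repeat 2, move left end past it): [2] len 1
add 2 (repeat 2, move left end past it): [2] len 1
add 7: [2, 7] len 2
add 7 (repeat 7, move left end past it): [7] len 1
add 11: [7, 11] len 2
add 5: [7, 11, 5] len 3
add 11 (repeat 11, move left end past it): [5, 11] len 2
add 5 (repeat 5, move left end past it): [11, 5] len 2
add 7: [11, 5, 7] len 3
add 11 (repeat 11, move left end past it): [5, 7, 11] len 3
add 10: [5, 7, 11, 10] len 4
Longest all-distinct length: 4.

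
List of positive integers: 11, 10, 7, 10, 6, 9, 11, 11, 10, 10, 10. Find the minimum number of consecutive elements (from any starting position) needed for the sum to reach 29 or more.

Extend right; whenever the sum reaches 29, record the length and shrink from the left:
add 11: running sum 11 < 29
add 10: running sum 21 < 29
add 7: running sum 28 < 29
end 3: [11, 10, 7, 10] sum 38, len 4
end 4: [10, 7, 10, 6] sum 33, len 4
end 5: [7, 10, 6, 9] sum 32, len 4
end 6: [10, 6, 9, 11] sum 36, len 4
end 7: [9, 11, 11] sum 31, len 3
end 8: [11, 11, 10] sum 32, len 3
end 9: [11, 10, 10] sum 31, len 3
end 10: [10, 10, 10] sum 30, len 3
Shortest qualifying length: 3.

3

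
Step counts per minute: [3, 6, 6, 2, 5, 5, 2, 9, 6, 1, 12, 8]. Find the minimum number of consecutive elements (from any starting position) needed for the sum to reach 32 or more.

Extend right; whenever the sum reaches 32, record the length and shrink from the left:
add 3: running sum 3 < 32
add 6: running sum 9 < 32
add 6: running sum 15 < 32
add 2: running sum 17 < 32
add 5: running sum 22 < 32
add 5: running sum 27 < 32
add 2: running sum 29 < 32
end 7: [6, 6, 2, 5, 5, 2, 9] sum 35, len 7
end 8: [6, 2, 5, 5, 2, 9, 6] sum 35, len 7
end 9: [6, 2, 5, 5, 2, 9, 6, 1] sum 36, len 8
end 10: [5, 2, 9, 6, 1, 12] sum 35, len 6
end 11: [9, 6, 1, 12, 8] sum 36, len 5
Shortest qualifying length: 5.

5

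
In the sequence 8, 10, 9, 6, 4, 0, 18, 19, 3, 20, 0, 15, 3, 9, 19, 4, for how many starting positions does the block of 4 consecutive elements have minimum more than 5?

1

8 10 9 6 → min 6  > 5 ✓
10 9 6 4 → min 4
9 6 4 0 → min 0
6 4 0 18 → min 0
4 0 18 19 → min 0
0 18 19 3 → min 0
18 19 3 20 → min 3
19 3 20 0 → min 0
3 20 0 15 → min 0
20 0 15 3 → min 0
0 15 3 9 → min 0
15 3 9 19 → min 3
3 9 19 4 → min 3
1 window satisfy the condition.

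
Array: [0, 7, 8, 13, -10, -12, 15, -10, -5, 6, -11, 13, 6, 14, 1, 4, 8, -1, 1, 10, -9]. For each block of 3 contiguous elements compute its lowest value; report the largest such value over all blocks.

7

Each size-3 window and its min:
(0, 7, 8) → min 0
(7, 8, 13) → min 7
(8, 13, -10) → min -10
(13, -10, -12) → min -12
(-10, -12, 15) → min -12
(-12, 15, -10) → min -12
(15, -10, -5) → min -10
(-10, -5, 6) → min -10
(-5, 6, -11) → min -11
(6, -11, 13) → min -11
(-11, 13, 6) → min -11
(13, 6, 14) → min 6
(6, 14, 1) → min 1
(14, 1, 4) → min 1
(1, 4, 8) → min 1
(4, 8, -1) → min -1
(8, -1, 1) → min -1
(-1, 1, 10) → min -1
(1, 10, -9) → min -9
Largest of these is 7.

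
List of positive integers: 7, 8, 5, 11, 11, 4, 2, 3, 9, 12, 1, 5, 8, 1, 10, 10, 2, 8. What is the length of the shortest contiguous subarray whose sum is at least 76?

add 7: running sum 7 < 76
add 8: running sum 15 < 76
add 5: running sum 20 < 76
add 11: running sum 31 < 76
add 11: running sum 42 < 76
add 4: running sum 46 < 76
add 2: running sum 48 < 76
add 3: running sum 51 < 76
add 9: running sum 60 < 76
add 12: running sum 72 < 76
add 1: running sum 73 < 76
end 11: [7, 8, 5, 11, 11, 4, 2, 3, 9, 12, 1, 5] sum 78, len 12
end 12: [8, 5, 11, 11, 4, 2, 3, 9, 12, 1, 5, 8] sum 79, len 12
end 13: [8, 5, 11, 11, 4, 2, 3, 9, 12, 1, 5, 8, 1] sum 80, len 13
end 14: [11, 11, 4, 2, 3, 9, 12, 1, 5, 8, 1, 10] sum 77, len 12
end 15: [11, 4, 2, 3, 9, 12, 1, 5, 8, 1, 10, 10] sum 76, len 12
end 16: [11, 4, 2, 3, 9, 12, 1, 5, 8, 1, 10, 10, 2] sum 78, len 13
end 17: [11, 4, 2, 3, 9, 12, 1, 5, 8, 1, 10, 10, 2, 8] sum 86, len 14
Shortest qualifying length: 12.

12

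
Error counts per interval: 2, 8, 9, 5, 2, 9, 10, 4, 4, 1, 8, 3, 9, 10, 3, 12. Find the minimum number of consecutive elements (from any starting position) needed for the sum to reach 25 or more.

add 2: running sum 2 < 25
add 8: running sum 10 < 25
add 9: running sum 19 < 25
add 5: running sum 24 < 25
end 4: [2, 8, 9, 5, 2] sum 26, len 5
end 5: [9, 5, 2, 9] sum 25, len 4
end 6: [5, 2, 9, 10] sum 26, len 4
end 7: [2, 9, 10, 4] sum 25, len 4
end 8: [9, 10, 4, 4] sum 27, len 4
end 9: [9, 10, 4, 4, 1] sum 28, len 5
end 10: [10, 4, 4, 1, 8] sum 27, len 5
end 11: [10, 4, 4, 1, 8, 3] sum 30, len 6
end 12: [4, 1, 8, 3, 9] sum 25, len 5
end 13: [8, 3, 9, 10] sum 30, len 4
end 14: [3, 9, 10, 3] sum 25, len 4
end 15: [10, 3, 12] sum 25, len 3
Shortest qualifying length: 3.

3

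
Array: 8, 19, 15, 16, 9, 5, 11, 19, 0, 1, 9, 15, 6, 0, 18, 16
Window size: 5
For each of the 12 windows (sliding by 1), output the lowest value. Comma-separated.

8, 5, 5, 5, 0, 0, 0, 0, 0, 0, 0, 0

Sliding a size-5 window across the 16 values:
8 19 15 16 9 → min 8
19 15 16 9 5 → min 5
15 16 9 5 11 → min 5
16 9 5 11 19 → min 5
9 5 11 19 0 → min 0
5 11 19 0 1 → min 0
11 19 0 1 9 → min 0
19 0 1 9 15 → min 0
0 1 9 15 6 → min 0
1 9 15 6 0 → min 0
9 15 6 0 18 → min 0
15 6 0 18 16 → min 0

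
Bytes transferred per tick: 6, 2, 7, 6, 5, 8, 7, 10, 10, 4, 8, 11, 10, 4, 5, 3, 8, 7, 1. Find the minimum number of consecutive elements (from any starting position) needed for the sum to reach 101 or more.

15

Extend right; whenever the sum reaches 101, record the length and shrink from the left:
add 6: running sum 6 < 101
add 2: running sum 8 < 101
add 7: running sum 15 < 101
add 6: running sum 21 < 101
add 5: running sum 26 < 101
add 8: running sum 34 < 101
add 7: running sum 41 < 101
add 10: running sum 51 < 101
add 10: running sum 61 < 101
add 4: running sum 65 < 101
add 8: running sum 73 < 101
add 11: running sum 84 < 101
add 10: running sum 94 < 101
add 4: running sum 98 < 101
end 14: [6, 2, 7, 6, 5, 8, 7, 10, 10, 4, 8, 11, 10, 4, 5] sum 103, len 15
end 15: [6, 2, 7, 6, 5, 8, 7, 10, 10, 4, 8, 11, 10, 4, 5, 3] sum 106, len 16
end 16: [7, 6, 5, 8, 7, 10, 10, 4, 8, 11, 10, 4, 5, 3, 8] sum 106, len 15
end 17: [6, 5, 8, 7, 10, 10, 4, 8, 11, 10, 4, 5, 3, 8, 7] sum 106, len 15
end 18: [5, 8, 7, 10, 10, 4, 8, 11, 10, 4, 5, 3, 8, 7, 1] sum 101, len 15
Shortest qualifying length: 15.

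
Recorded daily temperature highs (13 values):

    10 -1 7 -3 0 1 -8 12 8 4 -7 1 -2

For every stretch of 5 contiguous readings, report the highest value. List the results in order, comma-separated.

10 -1 7 -3 0 → max 10
-1 7 -3 0 1 → max 7
7 -3 0 1 -8 → max 7
-3 0 1 -8 12 → max 12
0 1 -8 12 8 → max 12
1 -8 12 8 4 → max 12
-8 12 8 4 -7 → max 12
12 8 4 -7 1 → max 12
8 4 -7 1 -2 → max 8

10, 7, 7, 12, 12, 12, 12, 12, 8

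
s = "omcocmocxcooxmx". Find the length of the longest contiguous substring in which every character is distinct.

add o: [o] len 1
add m: [o, m] len 2
add c: [o, m, c] len 3
add o (repeat o, move left end past it): [m, c, o] len 3
add c (repeat c, move left end past it): [o, c] len 2
add m: [o, c, m] len 3
add o (repeat o, move left end past it): [c, m, o] len 3
add c (repeat c, move left end past it): [m, o, c] len 3
add x: [m, o, c, x] len 4
add c (repeat c, move left end past it): [x, c] len 2
add o: [x, c, o] len 3
add o (repeat o, move left end past it): [o] len 1
add x: [o, x] len 2
add m: [o, x, m] len 3
add x (repeat x, move left end past it): [m, x] len 2
Longest all-distinct length: 4.

4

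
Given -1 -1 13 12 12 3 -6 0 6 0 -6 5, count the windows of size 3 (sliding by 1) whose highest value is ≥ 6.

[-1, -1, 13] → max 13  ≥ 6 ✓
[-1, 13, 12] → max 13  ≥ 6 ✓
[13, 12, 12] → max 13  ≥ 6 ✓
[12, 12, 3] → max 12  ≥ 6 ✓
[12, 3, -6] → max 12  ≥ 6 ✓
[3, -6, 0] → max 3
[-6, 0, 6] → max 6  ≥ 6 ✓
[0, 6, 0] → max 6  ≥ 6 ✓
[6, 0, -6] → max 6  ≥ 6 ✓
[0, -6, 5] → max 5
8 windows satisfy the condition.

8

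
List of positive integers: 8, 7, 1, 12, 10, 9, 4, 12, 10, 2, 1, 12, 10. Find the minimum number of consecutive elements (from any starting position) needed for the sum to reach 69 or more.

9

Extend right; whenever the sum reaches 69, record the length and shrink from the left:
add 8: running sum 8 < 69
add 7: running sum 15 < 69
add 1: running sum 16 < 69
add 12: running sum 28 < 69
add 10: running sum 38 < 69
add 9: running sum 47 < 69
add 4: running sum 51 < 69
add 12: running sum 63 < 69
add 10: shortest ending here [8, 7, 1, 12, 10, 9, 4, 12, 10] sum 73, len 9
add 2: shortest ending here [8, 7, 1, 12, 10, 9, 4, 12, 10, 2] sum 75, len 10
add 1: shortest ending here [8, 7, 1, 12, 10, 9, 4, 12, 10, 2, 1] sum 76, len 11
add 12: shortest ending here [12, 10, 9, 4, 12, 10, 2, 1, 12] sum 72, len 9
add 10: shortest ending here [10, 9, 4, 12, 10, 2, 1, 12, 10] sum 70, len 9
Shortest qualifying length: 9.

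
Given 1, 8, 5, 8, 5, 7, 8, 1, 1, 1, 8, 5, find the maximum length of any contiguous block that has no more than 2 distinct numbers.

[1] 1 distinct, len 1
[1, 8] 2 distinct, len 2
[8, 5] 2 distinct, len 2
[8, 5, 8] 2 distinct, len 3
[8, 5, 8, 5] 2 distinct, len 4
[5, 7] 2 distinct, len 2
[7, 8] 2 distinct, len 2
[8, 1] 2 distinct, len 2
[8, 1, 1] 2 distinct, len 3
[8, 1, 1, 1] 2 distinct, len 4
[8, 1, 1, 1, 8] 2 distinct, len 5
[8, 5] 2 distinct, len 2
Longest length with ≤2 distinct: 5.

5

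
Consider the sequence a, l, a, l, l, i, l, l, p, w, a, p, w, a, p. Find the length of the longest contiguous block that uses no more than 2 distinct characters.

add a: window [a] (1 distinct), len 1
add l: window [a, l] (2 distinct), len 2
add a: window [a, l, a] (2 distinct), len 3
add l: window [a, l, a, l] (2 distinct), len 4
add l: window [a, l, a, l, l] (2 distinct), len 5
add i: window [l, l, i] (2 distinct), len 3
add l: window [l, l, i, l] (2 distinct), len 4
add l: window [l, l, i, l, l] (2 distinct), len 5
add p: window [l, l, p] (2 distinct), len 3
add w: window [p, w] (2 distinct), len 2
add a: window [w, a] (2 distinct), len 2
add p: window [a, p] (2 distinct), len 2
add w: window [p, w] (2 distinct), len 2
add a: window [w, a] (2 distinct), len 2
add p: window [a, p] (2 distinct), len 2
Longest length with ≤2 distinct: 5.

5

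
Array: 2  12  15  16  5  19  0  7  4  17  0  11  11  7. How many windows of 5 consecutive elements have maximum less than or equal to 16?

1

2 12 15 16 5 → max 16  ≤ 16 ✓
12 15 16 5 19 → max 19
15 16 5 19 0 → max 19
16 5 19 0 7 → max 19
5 19 0 7 4 → max 19
19 0 7 4 17 → max 19
0 7 4 17 0 → max 17
7 4 17 0 11 → max 17
4 17 0 11 11 → max 17
17 0 11 11 7 → max 17
1 window satisfy the condition.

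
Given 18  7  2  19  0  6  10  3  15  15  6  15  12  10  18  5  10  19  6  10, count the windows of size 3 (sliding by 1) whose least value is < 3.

5

18 7 2 → min 2  < 3 ✓
7 2 19 → min 2  < 3 ✓
2 19 0 → min 0  < 3 ✓
19 0 6 → min 0  < 3 ✓
0 6 10 → min 0  < 3 ✓
6 10 3 → min 3
10 3 15 → min 3
3 15 15 → min 3
15 15 6 → min 6
15 6 15 → min 6
6 15 12 → min 6
15 12 10 → min 10
12 10 18 → min 10
10 18 5 → min 5
18 5 10 → min 5
5 10 19 → min 5
10 19 6 → min 6
19 6 10 → min 6
5 windows satisfy the condition.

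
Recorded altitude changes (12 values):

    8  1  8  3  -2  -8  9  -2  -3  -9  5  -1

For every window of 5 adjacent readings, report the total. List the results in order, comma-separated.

18, 2, 10, 0, -6, -13, 0, -10

(8, 1, 8, 3, -2) → sum 18
(1, 8, 3, -2, -8) → sum 2
(8, 3, -2, -8, 9) → sum 10
(3, -2, -8, 9, -2) → sum 0
(-2, -8, 9, -2, -3) → sum -6
(-8, 9, -2, -3, -9) → sum -13
(9, -2, -3, -9, 5) → sum 0
(-2, -3, -9, 5, -1) → sum -10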